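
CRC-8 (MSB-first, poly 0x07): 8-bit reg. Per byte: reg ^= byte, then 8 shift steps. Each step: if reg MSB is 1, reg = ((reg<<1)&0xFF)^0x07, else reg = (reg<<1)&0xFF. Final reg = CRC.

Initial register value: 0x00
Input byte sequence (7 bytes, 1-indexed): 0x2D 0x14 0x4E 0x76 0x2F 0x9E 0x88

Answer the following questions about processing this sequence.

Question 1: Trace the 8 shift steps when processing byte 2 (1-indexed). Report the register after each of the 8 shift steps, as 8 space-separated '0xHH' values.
After byte 1 (0x2D): reg=0xC3
Register before byte 2: 0xC3
After XOR with byte 0x14: 0xD7

Answer: 0xA9 0x55 0xAA 0x53 0xA6 0x4B 0x96 0x2B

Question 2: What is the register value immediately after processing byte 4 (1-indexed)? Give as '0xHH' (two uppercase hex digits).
After byte 1 (0x2D): reg=0xC3
After byte 2 (0x14): reg=0x2B
After byte 3 (0x4E): reg=0x3C
After byte 4 (0x76): reg=0xF1

Answer: 0xF1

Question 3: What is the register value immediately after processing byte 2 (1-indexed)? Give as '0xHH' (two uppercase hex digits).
After byte 1 (0x2D): reg=0xC3
After byte 2 (0x14): reg=0x2B

Answer: 0x2B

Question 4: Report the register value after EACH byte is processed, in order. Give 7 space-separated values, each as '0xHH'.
0xC3 0x2B 0x3C 0xF1 0x14 0xBF 0x85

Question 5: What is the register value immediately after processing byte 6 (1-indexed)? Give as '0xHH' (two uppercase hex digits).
Answer: 0xBF

Derivation:
After byte 1 (0x2D): reg=0xC3
After byte 2 (0x14): reg=0x2B
After byte 3 (0x4E): reg=0x3C
After byte 4 (0x76): reg=0xF1
After byte 5 (0x2F): reg=0x14
After byte 6 (0x9E): reg=0xBF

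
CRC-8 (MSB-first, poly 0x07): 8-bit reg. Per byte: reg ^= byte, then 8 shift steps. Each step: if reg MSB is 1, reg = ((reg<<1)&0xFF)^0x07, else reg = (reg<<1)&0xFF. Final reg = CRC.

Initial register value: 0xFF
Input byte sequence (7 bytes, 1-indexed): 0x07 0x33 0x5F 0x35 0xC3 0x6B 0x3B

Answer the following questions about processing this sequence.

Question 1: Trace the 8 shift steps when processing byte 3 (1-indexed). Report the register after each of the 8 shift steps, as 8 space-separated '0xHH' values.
After byte 1 (0x07): reg=0xE6
After byte 2 (0x33): reg=0x25
Register before byte 3: 0x25
After XOR with byte 0x5F: 0x7A

Answer: 0xF4 0xEF 0xD9 0xB5 0x6D 0xDA 0xB3 0x61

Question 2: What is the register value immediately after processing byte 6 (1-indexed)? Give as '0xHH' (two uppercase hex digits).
Answer: 0x4B

Derivation:
After byte 1 (0x07): reg=0xE6
After byte 2 (0x33): reg=0x25
After byte 3 (0x5F): reg=0x61
After byte 4 (0x35): reg=0xAB
After byte 5 (0xC3): reg=0x1F
After byte 6 (0x6B): reg=0x4B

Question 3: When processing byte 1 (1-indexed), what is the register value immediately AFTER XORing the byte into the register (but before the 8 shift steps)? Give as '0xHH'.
Register before byte 1: 0xFF
Byte 1: 0x07
0xFF XOR 0x07 = 0xF8

Answer: 0xF8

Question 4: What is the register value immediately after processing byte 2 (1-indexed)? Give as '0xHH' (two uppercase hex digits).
After byte 1 (0x07): reg=0xE6
After byte 2 (0x33): reg=0x25

Answer: 0x25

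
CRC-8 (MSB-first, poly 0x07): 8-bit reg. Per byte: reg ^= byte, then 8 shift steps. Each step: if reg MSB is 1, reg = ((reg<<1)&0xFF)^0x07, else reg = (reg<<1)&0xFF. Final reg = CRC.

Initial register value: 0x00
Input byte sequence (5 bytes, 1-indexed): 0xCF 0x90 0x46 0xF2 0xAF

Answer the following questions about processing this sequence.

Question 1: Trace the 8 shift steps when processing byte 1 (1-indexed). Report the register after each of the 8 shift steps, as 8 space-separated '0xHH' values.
Register before byte 1: 0x00
After XOR with byte 0xCF: 0xCF

Answer: 0x99 0x35 0x6A 0xD4 0xAF 0x59 0xB2 0x63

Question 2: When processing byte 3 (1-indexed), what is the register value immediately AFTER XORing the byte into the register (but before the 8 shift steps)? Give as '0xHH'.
Answer: 0x91

Derivation:
Register before byte 3: 0xD7
Byte 3: 0x46
0xD7 XOR 0x46 = 0x91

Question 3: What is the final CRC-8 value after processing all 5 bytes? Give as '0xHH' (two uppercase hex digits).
Answer: 0xB8

Derivation:
After byte 1 (0xCF): reg=0x63
After byte 2 (0x90): reg=0xD7
After byte 3 (0x46): reg=0xFE
After byte 4 (0xF2): reg=0x24
After byte 5 (0xAF): reg=0xB8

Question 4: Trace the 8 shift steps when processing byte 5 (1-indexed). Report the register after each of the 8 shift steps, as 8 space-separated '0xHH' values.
Answer: 0x11 0x22 0x44 0x88 0x17 0x2E 0x5C 0xB8

Derivation:
After byte 1 (0xCF): reg=0x63
After byte 2 (0x90): reg=0xD7
After byte 3 (0x46): reg=0xFE
After byte 4 (0xF2): reg=0x24
Register before byte 5: 0x24
After XOR with byte 0xAF: 0x8B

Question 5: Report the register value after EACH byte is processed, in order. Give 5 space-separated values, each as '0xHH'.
0x63 0xD7 0xFE 0x24 0xB8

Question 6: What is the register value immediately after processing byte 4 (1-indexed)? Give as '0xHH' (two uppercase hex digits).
Answer: 0x24

Derivation:
After byte 1 (0xCF): reg=0x63
After byte 2 (0x90): reg=0xD7
After byte 3 (0x46): reg=0xFE
After byte 4 (0xF2): reg=0x24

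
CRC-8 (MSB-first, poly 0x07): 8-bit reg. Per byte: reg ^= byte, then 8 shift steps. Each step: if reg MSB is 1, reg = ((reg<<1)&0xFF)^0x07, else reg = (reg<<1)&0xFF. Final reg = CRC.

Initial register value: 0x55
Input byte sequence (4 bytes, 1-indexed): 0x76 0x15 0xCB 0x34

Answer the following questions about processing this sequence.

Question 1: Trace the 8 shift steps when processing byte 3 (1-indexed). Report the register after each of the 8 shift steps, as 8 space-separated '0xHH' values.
After byte 1 (0x76): reg=0xE9
After byte 2 (0x15): reg=0xFA
Register before byte 3: 0xFA
After XOR with byte 0xCB: 0x31

Answer: 0x62 0xC4 0x8F 0x19 0x32 0x64 0xC8 0x97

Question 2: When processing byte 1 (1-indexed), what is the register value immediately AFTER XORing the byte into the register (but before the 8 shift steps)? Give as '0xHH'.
Register before byte 1: 0x55
Byte 1: 0x76
0x55 XOR 0x76 = 0x23

Answer: 0x23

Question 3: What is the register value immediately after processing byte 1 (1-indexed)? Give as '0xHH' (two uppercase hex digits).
After byte 1 (0x76): reg=0xE9

Answer: 0xE9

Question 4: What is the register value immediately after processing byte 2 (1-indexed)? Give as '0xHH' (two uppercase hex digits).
After byte 1 (0x76): reg=0xE9
After byte 2 (0x15): reg=0xFA

Answer: 0xFA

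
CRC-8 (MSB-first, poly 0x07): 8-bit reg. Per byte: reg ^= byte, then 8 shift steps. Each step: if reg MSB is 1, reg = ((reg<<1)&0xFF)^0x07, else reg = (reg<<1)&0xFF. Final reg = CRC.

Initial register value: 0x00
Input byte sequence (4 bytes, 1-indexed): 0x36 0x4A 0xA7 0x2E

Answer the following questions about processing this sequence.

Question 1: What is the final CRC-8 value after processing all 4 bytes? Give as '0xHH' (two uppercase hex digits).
After byte 1 (0x36): reg=0x82
After byte 2 (0x4A): reg=0x76
After byte 3 (0xA7): reg=0x39
After byte 4 (0x2E): reg=0x65

Answer: 0x65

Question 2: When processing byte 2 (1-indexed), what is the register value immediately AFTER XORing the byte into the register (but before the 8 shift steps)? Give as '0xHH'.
Register before byte 2: 0x82
Byte 2: 0x4A
0x82 XOR 0x4A = 0xC8

Answer: 0xC8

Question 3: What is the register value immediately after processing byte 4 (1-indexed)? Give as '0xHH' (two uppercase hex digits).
Answer: 0x65

Derivation:
After byte 1 (0x36): reg=0x82
After byte 2 (0x4A): reg=0x76
After byte 3 (0xA7): reg=0x39
After byte 4 (0x2E): reg=0x65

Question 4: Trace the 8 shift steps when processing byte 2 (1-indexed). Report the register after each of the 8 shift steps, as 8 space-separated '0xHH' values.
Answer: 0x97 0x29 0x52 0xA4 0x4F 0x9E 0x3B 0x76

Derivation:
After byte 1 (0x36): reg=0x82
Register before byte 2: 0x82
After XOR with byte 0x4A: 0xC8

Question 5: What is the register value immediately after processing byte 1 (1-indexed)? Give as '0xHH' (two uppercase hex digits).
After byte 1 (0x36): reg=0x82

Answer: 0x82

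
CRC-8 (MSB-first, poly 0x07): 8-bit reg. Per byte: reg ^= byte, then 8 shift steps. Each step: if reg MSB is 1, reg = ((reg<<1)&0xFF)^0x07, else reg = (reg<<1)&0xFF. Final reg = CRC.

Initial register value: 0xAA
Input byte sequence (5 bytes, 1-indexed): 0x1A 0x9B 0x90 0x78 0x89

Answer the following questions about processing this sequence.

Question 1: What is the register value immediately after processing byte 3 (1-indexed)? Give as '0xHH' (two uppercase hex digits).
Answer: 0x65

Derivation:
After byte 1 (0x1A): reg=0x19
After byte 2 (0x9B): reg=0x87
After byte 3 (0x90): reg=0x65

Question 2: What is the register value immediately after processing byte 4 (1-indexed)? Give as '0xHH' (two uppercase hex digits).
After byte 1 (0x1A): reg=0x19
After byte 2 (0x9B): reg=0x87
After byte 3 (0x90): reg=0x65
After byte 4 (0x78): reg=0x53

Answer: 0x53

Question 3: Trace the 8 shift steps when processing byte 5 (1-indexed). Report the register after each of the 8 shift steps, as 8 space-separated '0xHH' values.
After byte 1 (0x1A): reg=0x19
After byte 2 (0x9B): reg=0x87
After byte 3 (0x90): reg=0x65
After byte 4 (0x78): reg=0x53
Register before byte 5: 0x53
After XOR with byte 0x89: 0xDA

Answer: 0xB3 0x61 0xC2 0x83 0x01 0x02 0x04 0x08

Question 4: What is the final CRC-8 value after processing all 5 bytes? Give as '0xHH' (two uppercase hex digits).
Answer: 0x08

Derivation:
After byte 1 (0x1A): reg=0x19
After byte 2 (0x9B): reg=0x87
After byte 3 (0x90): reg=0x65
After byte 4 (0x78): reg=0x53
After byte 5 (0x89): reg=0x08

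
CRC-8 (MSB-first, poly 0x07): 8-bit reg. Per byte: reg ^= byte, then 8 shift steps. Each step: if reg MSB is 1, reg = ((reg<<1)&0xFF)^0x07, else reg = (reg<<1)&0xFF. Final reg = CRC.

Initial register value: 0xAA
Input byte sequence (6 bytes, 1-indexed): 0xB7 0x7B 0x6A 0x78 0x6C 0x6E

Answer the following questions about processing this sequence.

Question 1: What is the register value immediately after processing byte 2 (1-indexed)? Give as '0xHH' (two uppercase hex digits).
After byte 1 (0xB7): reg=0x53
After byte 2 (0x7B): reg=0xD8

Answer: 0xD8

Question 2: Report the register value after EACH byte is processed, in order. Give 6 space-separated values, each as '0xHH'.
0x53 0xD8 0x17 0x0A 0x35 0x86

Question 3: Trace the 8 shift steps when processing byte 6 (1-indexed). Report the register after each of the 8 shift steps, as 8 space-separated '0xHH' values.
Answer: 0xB6 0x6B 0xD6 0xAB 0x51 0xA2 0x43 0x86

Derivation:
After byte 1 (0xB7): reg=0x53
After byte 2 (0x7B): reg=0xD8
After byte 3 (0x6A): reg=0x17
After byte 4 (0x78): reg=0x0A
After byte 5 (0x6C): reg=0x35
Register before byte 6: 0x35
After XOR with byte 0x6E: 0x5B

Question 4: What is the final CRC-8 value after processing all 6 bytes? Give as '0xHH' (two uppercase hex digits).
After byte 1 (0xB7): reg=0x53
After byte 2 (0x7B): reg=0xD8
After byte 3 (0x6A): reg=0x17
After byte 4 (0x78): reg=0x0A
After byte 5 (0x6C): reg=0x35
After byte 6 (0x6E): reg=0x86

Answer: 0x86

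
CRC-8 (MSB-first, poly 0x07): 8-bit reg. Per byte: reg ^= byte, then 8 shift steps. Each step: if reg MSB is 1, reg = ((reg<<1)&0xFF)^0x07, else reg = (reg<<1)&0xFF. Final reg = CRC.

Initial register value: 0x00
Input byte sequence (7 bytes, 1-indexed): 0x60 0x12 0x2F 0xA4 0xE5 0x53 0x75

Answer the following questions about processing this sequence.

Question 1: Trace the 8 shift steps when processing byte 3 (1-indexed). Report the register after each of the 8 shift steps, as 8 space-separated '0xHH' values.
After byte 1 (0x60): reg=0x27
After byte 2 (0x12): reg=0x8B
Register before byte 3: 0x8B
After XOR with byte 0x2F: 0xA4

Answer: 0x4F 0x9E 0x3B 0x76 0xEC 0xDF 0xB9 0x75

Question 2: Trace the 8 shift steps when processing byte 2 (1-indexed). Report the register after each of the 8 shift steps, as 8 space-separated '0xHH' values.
Answer: 0x6A 0xD4 0xAF 0x59 0xB2 0x63 0xC6 0x8B

Derivation:
After byte 1 (0x60): reg=0x27
Register before byte 2: 0x27
After XOR with byte 0x12: 0x35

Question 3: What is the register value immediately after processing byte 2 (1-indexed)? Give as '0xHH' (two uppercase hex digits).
Answer: 0x8B

Derivation:
After byte 1 (0x60): reg=0x27
After byte 2 (0x12): reg=0x8B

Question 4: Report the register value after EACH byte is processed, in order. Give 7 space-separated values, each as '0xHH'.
0x27 0x8B 0x75 0x39 0x1A 0xF8 0xAA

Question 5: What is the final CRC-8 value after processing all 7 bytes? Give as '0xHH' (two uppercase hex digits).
Answer: 0xAA

Derivation:
After byte 1 (0x60): reg=0x27
After byte 2 (0x12): reg=0x8B
After byte 3 (0x2F): reg=0x75
After byte 4 (0xA4): reg=0x39
After byte 5 (0xE5): reg=0x1A
After byte 6 (0x53): reg=0xF8
After byte 7 (0x75): reg=0xAA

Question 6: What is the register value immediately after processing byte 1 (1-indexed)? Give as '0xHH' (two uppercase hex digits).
Answer: 0x27

Derivation:
After byte 1 (0x60): reg=0x27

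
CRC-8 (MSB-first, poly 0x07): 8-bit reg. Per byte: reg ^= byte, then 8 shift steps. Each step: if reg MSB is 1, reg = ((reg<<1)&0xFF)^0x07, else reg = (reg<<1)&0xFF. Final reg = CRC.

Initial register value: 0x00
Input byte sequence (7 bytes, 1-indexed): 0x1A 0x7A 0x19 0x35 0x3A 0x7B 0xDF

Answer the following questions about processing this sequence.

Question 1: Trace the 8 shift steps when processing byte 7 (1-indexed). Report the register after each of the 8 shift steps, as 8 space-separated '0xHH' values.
Answer: 0xC3 0x81 0x05 0x0A 0x14 0x28 0x50 0xA0

Derivation:
After byte 1 (0x1A): reg=0x46
After byte 2 (0x7A): reg=0xB4
After byte 3 (0x19): reg=0x4A
After byte 4 (0x35): reg=0x7A
After byte 5 (0x3A): reg=0xC7
After byte 6 (0x7B): reg=0x3D
Register before byte 7: 0x3D
After XOR with byte 0xDF: 0xE2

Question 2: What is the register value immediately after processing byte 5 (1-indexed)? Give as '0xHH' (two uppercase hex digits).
Answer: 0xC7

Derivation:
After byte 1 (0x1A): reg=0x46
After byte 2 (0x7A): reg=0xB4
After byte 3 (0x19): reg=0x4A
After byte 4 (0x35): reg=0x7A
After byte 5 (0x3A): reg=0xC7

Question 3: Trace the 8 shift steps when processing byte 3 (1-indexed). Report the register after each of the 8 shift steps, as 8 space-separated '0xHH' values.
Answer: 0x5D 0xBA 0x73 0xE6 0xCB 0x91 0x25 0x4A

Derivation:
After byte 1 (0x1A): reg=0x46
After byte 2 (0x7A): reg=0xB4
Register before byte 3: 0xB4
After XOR with byte 0x19: 0xAD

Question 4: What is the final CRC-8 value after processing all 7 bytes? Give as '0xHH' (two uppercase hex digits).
Answer: 0xA0

Derivation:
After byte 1 (0x1A): reg=0x46
After byte 2 (0x7A): reg=0xB4
After byte 3 (0x19): reg=0x4A
After byte 4 (0x35): reg=0x7A
After byte 5 (0x3A): reg=0xC7
After byte 6 (0x7B): reg=0x3D
After byte 7 (0xDF): reg=0xA0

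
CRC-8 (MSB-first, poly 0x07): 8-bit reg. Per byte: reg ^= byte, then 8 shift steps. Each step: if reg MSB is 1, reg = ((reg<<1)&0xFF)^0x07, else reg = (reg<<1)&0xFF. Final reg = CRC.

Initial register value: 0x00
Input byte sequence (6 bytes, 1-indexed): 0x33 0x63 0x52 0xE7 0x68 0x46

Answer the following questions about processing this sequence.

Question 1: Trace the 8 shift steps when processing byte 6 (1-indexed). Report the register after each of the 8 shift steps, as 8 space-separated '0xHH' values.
After byte 1 (0x33): reg=0x99
After byte 2 (0x63): reg=0xE8
After byte 3 (0x52): reg=0x2F
After byte 4 (0xE7): reg=0x76
After byte 5 (0x68): reg=0x5A
Register before byte 6: 0x5A
After XOR with byte 0x46: 0x1C

Answer: 0x38 0x70 0xE0 0xC7 0x89 0x15 0x2A 0x54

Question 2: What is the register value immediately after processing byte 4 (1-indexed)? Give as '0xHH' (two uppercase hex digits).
After byte 1 (0x33): reg=0x99
After byte 2 (0x63): reg=0xE8
After byte 3 (0x52): reg=0x2F
After byte 4 (0xE7): reg=0x76

Answer: 0x76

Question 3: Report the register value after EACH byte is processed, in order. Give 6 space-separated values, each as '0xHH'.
0x99 0xE8 0x2F 0x76 0x5A 0x54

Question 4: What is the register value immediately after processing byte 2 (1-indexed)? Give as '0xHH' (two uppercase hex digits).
After byte 1 (0x33): reg=0x99
After byte 2 (0x63): reg=0xE8

Answer: 0xE8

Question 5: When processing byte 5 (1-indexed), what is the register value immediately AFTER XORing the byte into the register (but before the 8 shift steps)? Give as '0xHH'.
Register before byte 5: 0x76
Byte 5: 0x68
0x76 XOR 0x68 = 0x1E

Answer: 0x1E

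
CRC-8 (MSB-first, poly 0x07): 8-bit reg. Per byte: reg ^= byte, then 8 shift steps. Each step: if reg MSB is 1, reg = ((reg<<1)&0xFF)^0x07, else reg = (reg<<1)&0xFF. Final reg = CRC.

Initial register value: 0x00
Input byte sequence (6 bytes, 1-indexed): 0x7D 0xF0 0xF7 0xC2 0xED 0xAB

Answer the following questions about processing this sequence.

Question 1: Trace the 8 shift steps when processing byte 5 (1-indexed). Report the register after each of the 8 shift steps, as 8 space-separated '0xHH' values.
After byte 1 (0x7D): reg=0x74
After byte 2 (0xF0): reg=0x95
After byte 3 (0xF7): reg=0x29
After byte 4 (0xC2): reg=0x9F
Register before byte 5: 0x9F
After XOR with byte 0xED: 0x72

Answer: 0xE4 0xCF 0x99 0x35 0x6A 0xD4 0xAF 0x59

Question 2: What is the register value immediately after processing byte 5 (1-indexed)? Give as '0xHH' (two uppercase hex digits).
After byte 1 (0x7D): reg=0x74
After byte 2 (0xF0): reg=0x95
After byte 3 (0xF7): reg=0x29
After byte 4 (0xC2): reg=0x9F
After byte 5 (0xED): reg=0x59

Answer: 0x59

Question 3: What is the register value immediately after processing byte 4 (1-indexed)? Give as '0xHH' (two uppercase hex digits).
After byte 1 (0x7D): reg=0x74
After byte 2 (0xF0): reg=0x95
After byte 3 (0xF7): reg=0x29
After byte 4 (0xC2): reg=0x9F

Answer: 0x9F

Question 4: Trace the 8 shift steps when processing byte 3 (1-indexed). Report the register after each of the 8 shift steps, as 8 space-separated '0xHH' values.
Answer: 0xC4 0x8F 0x19 0x32 0x64 0xC8 0x97 0x29

Derivation:
After byte 1 (0x7D): reg=0x74
After byte 2 (0xF0): reg=0x95
Register before byte 3: 0x95
After XOR with byte 0xF7: 0x62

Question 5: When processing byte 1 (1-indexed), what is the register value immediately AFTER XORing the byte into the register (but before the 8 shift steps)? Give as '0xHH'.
Answer: 0x7D

Derivation:
Register before byte 1: 0x00
Byte 1: 0x7D
0x00 XOR 0x7D = 0x7D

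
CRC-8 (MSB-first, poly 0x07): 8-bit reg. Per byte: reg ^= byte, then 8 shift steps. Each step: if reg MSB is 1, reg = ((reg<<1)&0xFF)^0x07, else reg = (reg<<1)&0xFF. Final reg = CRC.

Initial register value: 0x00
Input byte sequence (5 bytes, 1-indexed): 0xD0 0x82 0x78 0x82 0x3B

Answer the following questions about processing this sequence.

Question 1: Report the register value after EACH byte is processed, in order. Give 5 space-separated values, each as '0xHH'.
0x3E 0x3D 0xDC 0x9D 0x7B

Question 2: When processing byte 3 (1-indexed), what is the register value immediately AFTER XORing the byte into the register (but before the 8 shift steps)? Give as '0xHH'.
Register before byte 3: 0x3D
Byte 3: 0x78
0x3D XOR 0x78 = 0x45

Answer: 0x45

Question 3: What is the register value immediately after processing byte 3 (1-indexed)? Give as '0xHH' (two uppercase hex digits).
Answer: 0xDC

Derivation:
After byte 1 (0xD0): reg=0x3E
After byte 2 (0x82): reg=0x3D
After byte 3 (0x78): reg=0xDC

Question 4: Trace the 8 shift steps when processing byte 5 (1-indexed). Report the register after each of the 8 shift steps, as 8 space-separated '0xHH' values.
After byte 1 (0xD0): reg=0x3E
After byte 2 (0x82): reg=0x3D
After byte 3 (0x78): reg=0xDC
After byte 4 (0x82): reg=0x9D
Register before byte 5: 0x9D
After XOR with byte 0x3B: 0xA6

Answer: 0x4B 0x96 0x2B 0x56 0xAC 0x5F 0xBE 0x7B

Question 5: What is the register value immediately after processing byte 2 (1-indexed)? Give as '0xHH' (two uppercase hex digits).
After byte 1 (0xD0): reg=0x3E
After byte 2 (0x82): reg=0x3D

Answer: 0x3D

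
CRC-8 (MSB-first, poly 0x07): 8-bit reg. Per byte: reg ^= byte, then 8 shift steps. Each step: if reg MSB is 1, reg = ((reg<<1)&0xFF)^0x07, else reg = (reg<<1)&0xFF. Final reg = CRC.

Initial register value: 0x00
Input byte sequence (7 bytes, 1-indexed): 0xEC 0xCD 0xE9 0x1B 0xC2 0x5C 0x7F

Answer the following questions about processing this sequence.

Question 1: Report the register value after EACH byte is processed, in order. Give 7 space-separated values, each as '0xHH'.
0x8A 0xD2 0xA1 0x2F 0x8D 0x39 0xD5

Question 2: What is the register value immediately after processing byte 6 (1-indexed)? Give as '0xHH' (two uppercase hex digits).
Answer: 0x39

Derivation:
After byte 1 (0xEC): reg=0x8A
After byte 2 (0xCD): reg=0xD2
After byte 3 (0xE9): reg=0xA1
After byte 4 (0x1B): reg=0x2F
After byte 5 (0xC2): reg=0x8D
After byte 6 (0x5C): reg=0x39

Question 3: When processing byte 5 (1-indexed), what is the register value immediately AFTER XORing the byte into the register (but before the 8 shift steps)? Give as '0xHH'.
Register before byte 5: 0x2F
Byte 5: 0xC2
0x2F XOR 0xC2 = 0xED

Answer: 0xED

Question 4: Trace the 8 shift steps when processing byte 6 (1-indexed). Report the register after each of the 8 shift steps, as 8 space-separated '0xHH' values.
Answer: 0xA5 0x4D 0x9A 0x33 0x66 0xCC 0x9F 0x39

Derivation:
After byte 1 (0xEC): reg=0x8A
After byte 2 (0xCD): reg=0xD2
After byte 3 (0xE9): reg=0xA1
After byte 4 (0x1B): reg=0x2F
After byte 5 (0xC2): reg=0x8D
Register before byte 6: 0x8D
After XOR with byte 0x5C: 0xD1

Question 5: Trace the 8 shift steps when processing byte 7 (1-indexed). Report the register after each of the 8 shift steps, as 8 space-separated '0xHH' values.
After byte 1 (0xEC): reg=0x8A
After byte 2 (0xCD): reg=0xD2
After byte 3 (0xE9): reg=0xA1
After byte 4 (0x1B): reg=0x2F
After byte 5 (0xC2): reg=0x8D
After byte 6 (0x5C): reg=0x39
Register before byte 7: 0x39
After XOR with byte 0x7F: 0x46

Answer: 0x8C 0x1F 0x3E 0x7C 0xF8 0xF7 0xE9 0xD5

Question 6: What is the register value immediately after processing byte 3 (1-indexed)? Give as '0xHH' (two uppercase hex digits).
After byte 1 (0xEC): reg=0x8A
After byte 2 (0xCD): reg=0xD2
After byte 3 (0xE9): reg=0xA1

Answer: 0xA1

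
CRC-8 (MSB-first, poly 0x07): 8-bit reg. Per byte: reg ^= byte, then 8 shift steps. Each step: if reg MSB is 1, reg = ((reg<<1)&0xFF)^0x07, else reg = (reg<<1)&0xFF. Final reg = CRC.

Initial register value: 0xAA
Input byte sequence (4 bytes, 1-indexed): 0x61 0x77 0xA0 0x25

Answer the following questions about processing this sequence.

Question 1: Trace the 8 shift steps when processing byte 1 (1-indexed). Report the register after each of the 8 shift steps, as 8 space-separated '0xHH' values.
Answer: 0x91 0x25 0x4A 0x94 0x2F 0x5E 0xBC 0x7F

Derivation:
Register before byte 1: 0xAA
After XOR with byte 0x61: 0xCB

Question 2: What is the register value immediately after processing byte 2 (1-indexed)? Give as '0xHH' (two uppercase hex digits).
After byte 1 (0x61): reg=0x7F
After byte 2 (0x77): reg=0x38

Answer: 0x38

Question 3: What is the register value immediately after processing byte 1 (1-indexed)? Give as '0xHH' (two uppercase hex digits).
Answer: 0x7F

Derivation:
After byte 1 (0x61): reg=0x7F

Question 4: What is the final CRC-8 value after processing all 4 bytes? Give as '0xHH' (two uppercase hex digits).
After byte 1 (0x61): reg=0x7F
After byte 2 (0x77): reg=0x38
After byte 3 (0xA0): reg=0xC1
After byte 4 (0x25): reg=0xB2

Answer: 0xB2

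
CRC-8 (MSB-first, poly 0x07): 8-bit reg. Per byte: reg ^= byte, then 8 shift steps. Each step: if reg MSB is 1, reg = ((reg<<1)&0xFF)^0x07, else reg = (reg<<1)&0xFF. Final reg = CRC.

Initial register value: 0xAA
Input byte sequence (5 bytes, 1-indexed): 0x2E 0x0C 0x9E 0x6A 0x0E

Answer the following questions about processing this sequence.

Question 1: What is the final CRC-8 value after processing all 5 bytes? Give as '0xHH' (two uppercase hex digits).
Answer: 0x28

Derivation:
After byte 1 (0x2E): reg=0x95
After byte 2 (0x0C): reg=0xC6
After byte 3 (0x9E): reg=0x8F
After byte 4 (0x6A): reg=0xB5
After byte 5 (0x0E): reg=0x28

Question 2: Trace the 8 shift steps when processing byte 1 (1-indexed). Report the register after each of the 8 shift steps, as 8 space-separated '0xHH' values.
Answer: 0x0F 0x1E 0x3C 0x78 0xF0 0xE7 0xC9 0x95

Derivation:
Register before byte 1: 0xAA
After XOR with byte 0x2E: 0x84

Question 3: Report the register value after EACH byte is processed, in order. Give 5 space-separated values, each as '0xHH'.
0x95 0xC6 0x8F 0xB5 0x28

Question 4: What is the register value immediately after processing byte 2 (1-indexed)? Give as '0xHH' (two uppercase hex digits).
After byte 1 (0x2E): reg=0x95
After byte 2 (0x0C): reg=0xC6

Answer: 0xC6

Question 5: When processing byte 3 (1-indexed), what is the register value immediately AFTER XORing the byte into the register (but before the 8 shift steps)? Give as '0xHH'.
Answer: 0x58

Derivation:
Register before byte 3: 0xC6
Byte 3: 0x9E
0xC6 XOR 0x9E = 0x58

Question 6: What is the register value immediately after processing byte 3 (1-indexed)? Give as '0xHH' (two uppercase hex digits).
After byte 1 (0x2E): reg=0x95
After byte 2 (0x0C): reg=0xC6
After byte 3 (0x9E): reg=0x8F

Answer: 0x8F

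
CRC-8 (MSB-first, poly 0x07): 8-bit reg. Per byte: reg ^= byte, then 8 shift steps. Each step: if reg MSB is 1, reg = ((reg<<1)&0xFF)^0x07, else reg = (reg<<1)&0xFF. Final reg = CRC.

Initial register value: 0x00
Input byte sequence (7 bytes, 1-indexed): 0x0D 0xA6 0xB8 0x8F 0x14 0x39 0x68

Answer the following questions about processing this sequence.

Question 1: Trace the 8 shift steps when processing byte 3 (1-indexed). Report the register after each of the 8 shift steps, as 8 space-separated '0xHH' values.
Answer: 0x54 0xA8 0x57 0xAE 0x5B 0xB6 0x6B 0xD6

Derivation:
After byte 1 (0x0D): reg=0x23
After byte 2 (0xA6): reg=0x92
Register before byte 3: 0x92
After XOR with byte 0xB8: 0x2A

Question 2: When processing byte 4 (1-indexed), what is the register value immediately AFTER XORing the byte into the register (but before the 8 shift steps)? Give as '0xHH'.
Answer: 0x59

Derivation:
Register before byte 4: 0xD6
Byte 4: 0x8F
0xD6 XOR 0x8F = 0x59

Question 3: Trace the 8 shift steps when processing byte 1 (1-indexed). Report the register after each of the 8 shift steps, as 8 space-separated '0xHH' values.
Answer: 0x1A 0x34 0x68 0xD0 0xA7 0x49 0x92 0x23

Derivation:
Register before byte 1: 0x00
After XOR with byte 0x0D: 0x0D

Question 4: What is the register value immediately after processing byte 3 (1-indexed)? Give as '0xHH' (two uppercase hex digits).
Answer: 0xD6

Derivation:
After byte 1 (0x0D): reg=0x23
After byte 2 (0xA6): reg=0x92
After byte 3 (0xB8): reg=0xD6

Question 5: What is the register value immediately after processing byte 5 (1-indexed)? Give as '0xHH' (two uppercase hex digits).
After byte 1 (0x0D): reg=0x23
After byte 2 (0xA6): reg=0x92
After byte 3 (0xB8): reg=0xD6
After byte 4 (0x8F): reg=0x88
After byte 5 (0x14): reg=0xDD

Answer: 0xDD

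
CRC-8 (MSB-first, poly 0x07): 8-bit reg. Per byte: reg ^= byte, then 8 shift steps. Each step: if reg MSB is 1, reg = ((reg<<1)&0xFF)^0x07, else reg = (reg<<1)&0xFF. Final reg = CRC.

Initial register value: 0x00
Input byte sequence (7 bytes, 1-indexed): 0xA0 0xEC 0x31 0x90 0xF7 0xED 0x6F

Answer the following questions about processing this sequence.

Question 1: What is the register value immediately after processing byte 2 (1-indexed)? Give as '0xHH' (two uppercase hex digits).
Answer: 0x92

Derivation:
After byte 1 (0xA0): reg=0x69
After byte 2 (0xEC): reg=0x92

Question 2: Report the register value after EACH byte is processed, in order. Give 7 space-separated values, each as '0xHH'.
0x69 0x92 0x60 0xDE 0xDF 0x9E 0xD9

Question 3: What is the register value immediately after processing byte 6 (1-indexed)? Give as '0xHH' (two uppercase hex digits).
After byte 1 (0xA0): reg=0x69
After byte 2 (0xEC): reg=0x92
After byte 3 (0x31): reg=0x60
After byte 4 (0x90): reg=0xDE
After byte 5 (0xF7): reg=0xDF
After byte 6 (0xED): reg=0x9E

Answer: 0x9E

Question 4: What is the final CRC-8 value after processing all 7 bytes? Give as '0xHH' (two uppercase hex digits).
Answer: 0xD9

Derivation:
After byte 1 (0xA0): reg=0x69
After byte 2 (0xEC): reg=0x92
After byte 3 (0x31): reg=0x60
After byte 4 (0x90): reg=0xDE
After byte 5 (0xF7): reg=0xDF
After byte 6 (0xED): reg=0x9E
After byte 7 (0x6F): reg=0xD9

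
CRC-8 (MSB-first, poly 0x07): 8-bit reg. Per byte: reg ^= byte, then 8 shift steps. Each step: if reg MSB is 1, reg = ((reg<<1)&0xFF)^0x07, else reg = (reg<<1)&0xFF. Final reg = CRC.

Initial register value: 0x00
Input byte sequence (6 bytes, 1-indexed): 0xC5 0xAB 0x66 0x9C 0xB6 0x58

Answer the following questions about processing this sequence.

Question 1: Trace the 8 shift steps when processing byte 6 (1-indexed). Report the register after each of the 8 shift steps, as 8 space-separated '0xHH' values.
After byte 1 (0xC5): reg=0x55
After byte 2 (0xAB): reg=0xF4
After byte 3 (0x66): reg=0xF7
After byte 4 (0x9C): reg=0x16
After byte 5 (0xB6): reg=0x69
Register before byte 6: 0x69
After XOR with byte 0x58: 0x31

Answer: 0x62 0xC4 0x8F 0x19 0x32 0x64 0xC8 0x97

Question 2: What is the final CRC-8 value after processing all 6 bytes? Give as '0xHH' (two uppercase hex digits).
After byte 1 (0xC5): reg=0x55
After byte 2 (0xAB): reg=0xF4
After byte 3 (0x66): reg=0xF7
After byte 4 (0x9C): reg=0x16
After byte 5 (0xB6): reg=0x69
After byte 6 (0x58): reg=0x97

Answer: 0x97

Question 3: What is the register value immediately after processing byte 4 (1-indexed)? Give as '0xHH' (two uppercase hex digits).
Answer: 0x16

Derivation:
After byte 1 (0xC5): reg=0x55
After byte 2 (0xAB): reg=0xF4
After byte 3 (0x66): reg=0xF7
After byte 4 (0x9C): reg=0x16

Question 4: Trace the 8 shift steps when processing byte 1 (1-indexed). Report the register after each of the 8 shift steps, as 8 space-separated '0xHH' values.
Register before byte 1: 0x00
After XOR with byte 0xC5: 0xC5

Answer: 0x8D 0x1D 0x3A 0x74 0xE8 0xD7 0xA9 0x55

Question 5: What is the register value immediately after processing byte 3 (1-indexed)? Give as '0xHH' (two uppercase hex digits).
Answer: 0xF7

Derivation:
After byte 1 (0xC5): reg=0x55
After byte 2 (0xAB): reg=0xF4
After byte 3 (0x66): reg=0xF7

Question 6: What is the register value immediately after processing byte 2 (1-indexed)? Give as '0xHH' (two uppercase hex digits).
Answer: 0xF4

Derivation:
After byte 1 (0xC5): reg=0x55
After byte 2 (0xAB): reg=0xF4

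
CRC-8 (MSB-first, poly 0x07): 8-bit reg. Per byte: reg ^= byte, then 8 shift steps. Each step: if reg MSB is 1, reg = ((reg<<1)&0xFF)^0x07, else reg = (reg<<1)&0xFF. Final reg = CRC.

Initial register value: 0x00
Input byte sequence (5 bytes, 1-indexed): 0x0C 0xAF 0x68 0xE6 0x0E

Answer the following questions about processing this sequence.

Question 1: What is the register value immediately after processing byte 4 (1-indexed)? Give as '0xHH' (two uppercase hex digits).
After byte 1 (0x0C): reg=0x24
After byte 2 (0xAF): reg=0xB8
After byte 3 (0x68): reg=0x3E
After byte 4 (0xE6): reg=0x06

Answer: 0x06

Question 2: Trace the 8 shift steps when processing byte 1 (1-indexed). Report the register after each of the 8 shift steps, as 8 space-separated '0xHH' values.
Register before byte 1: 0x00
After XOR with byte 0x0C: 0x0C

Answer: 0x18 0x30 0x60 0xC0 0x87 0x09 0x12 0x24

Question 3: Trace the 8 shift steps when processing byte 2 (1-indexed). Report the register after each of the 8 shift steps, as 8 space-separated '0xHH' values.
After byte 1 (0x0C): reg=0x24
Register before byte 2: 0x24
After XOR with byte 0xAF: 0x8B

Answer: 0x11 0x22 0x44 0x88 0x17 0x2E 0x5C 0xB8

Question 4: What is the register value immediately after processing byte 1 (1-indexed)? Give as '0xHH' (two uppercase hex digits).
Answer: 0x24

Derivation:
After byte 1 (0x0C): reg=0x24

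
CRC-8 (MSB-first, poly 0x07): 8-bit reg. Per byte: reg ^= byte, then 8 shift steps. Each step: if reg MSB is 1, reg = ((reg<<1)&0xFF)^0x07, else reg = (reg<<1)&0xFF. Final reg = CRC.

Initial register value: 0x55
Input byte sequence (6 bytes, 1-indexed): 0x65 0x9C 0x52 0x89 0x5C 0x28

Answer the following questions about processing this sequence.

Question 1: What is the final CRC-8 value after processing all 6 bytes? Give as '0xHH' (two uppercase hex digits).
After byte 1 (0x65): reg=0x90
After byte 2 (0x9C): reg=0x24
After byte 3 (0x52): reg=0x45
After byte 4 (0x89): reg=0x6A
After byte 5 (0x5C): reg=0x82
After byte 6 (0x28): reg=0x5F

Answer: 0x5F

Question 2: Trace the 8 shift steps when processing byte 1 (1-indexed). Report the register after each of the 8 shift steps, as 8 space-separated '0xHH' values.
Answer: 0x60 0xC0 0x87 0x09 0x12 0x24 0x48 0x90

Derivation:
Register before byte 1: 0x55
After XOR with byte 0x65: 0x30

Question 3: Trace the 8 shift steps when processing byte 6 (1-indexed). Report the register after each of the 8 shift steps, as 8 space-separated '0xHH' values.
Answer: 0x53 0xA6 0x4B 0x96 0x2B 0x56 0xAC 0x5F

Derivation:
After byte 1 (0x65): reg=0x90
After byte 2 (0x9C): reg=0x24
After byte 3 (0x52): reg=0x45
After byte 4 (0x89): reg=0x6A
After byte 5 (0x5C): reg=0x82
Register before byte 6: 0x82
After XOR with byte 0x28: 0xAA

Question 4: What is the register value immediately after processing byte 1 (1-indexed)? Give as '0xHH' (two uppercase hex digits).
Answer: 0x90

Derivation:
After byte 1 (0x65): reg=0x90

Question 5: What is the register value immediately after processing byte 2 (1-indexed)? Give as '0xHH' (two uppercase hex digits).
After byte 1 (0x65): reg=0x90
After byte 2 (0x9C): reg=0x24

Answer: 0x24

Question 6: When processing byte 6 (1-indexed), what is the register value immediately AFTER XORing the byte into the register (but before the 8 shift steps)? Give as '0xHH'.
Register before byte 6: 0x82
Byte 6: 0x28
0x82 XOR 0x28 = 0xAA

Answer: 0xAA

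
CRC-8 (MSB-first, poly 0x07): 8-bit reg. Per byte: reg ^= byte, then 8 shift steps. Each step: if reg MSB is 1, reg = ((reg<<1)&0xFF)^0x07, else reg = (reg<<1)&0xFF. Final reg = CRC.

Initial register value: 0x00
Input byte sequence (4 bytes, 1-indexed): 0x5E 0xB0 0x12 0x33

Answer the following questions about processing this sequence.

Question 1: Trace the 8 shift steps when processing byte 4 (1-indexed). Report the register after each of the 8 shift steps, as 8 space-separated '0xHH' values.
Answer: 0x14 0x28 0x50 0xA0 0x47 0x8E 0x1B 0x36

Derivation:
After byte 1 (0x5E): reg=0x9D
After byte 2 (0xB0): reg=0xC3
After byte 3 (0x12): reg=0x39
Register before byte 4: 0x39
After XOR with byte 0x33: 0x0A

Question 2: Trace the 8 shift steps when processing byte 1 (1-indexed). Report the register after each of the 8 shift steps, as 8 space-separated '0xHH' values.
Answer: 0xBC 0x7F 0xFE 0xFB 0xF1 0xE5 0xCD 0x9D

Derivation:
Register before byte 1: 0x00
After XOR with byte 0x5E: 0x5E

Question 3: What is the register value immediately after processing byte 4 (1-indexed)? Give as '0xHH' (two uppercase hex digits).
Answer: 0x36

Derivation:
After byte 1 (0x5E): reg=0x9D
After byte 2 (0xB0): reg=0xC3
After byte 3 (0x12): reg=0x39
After byte 4 (0x33): reg=0x36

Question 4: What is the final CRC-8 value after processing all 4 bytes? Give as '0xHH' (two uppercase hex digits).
Answer: 0x36

Derivation:
After byte 1 (0x5E): reg=0x9D
After byte 2 (0xB0): reg=0xC3
After byte 3 (0x12): reg=0x39
After byte 4 (0x33): reg=0x36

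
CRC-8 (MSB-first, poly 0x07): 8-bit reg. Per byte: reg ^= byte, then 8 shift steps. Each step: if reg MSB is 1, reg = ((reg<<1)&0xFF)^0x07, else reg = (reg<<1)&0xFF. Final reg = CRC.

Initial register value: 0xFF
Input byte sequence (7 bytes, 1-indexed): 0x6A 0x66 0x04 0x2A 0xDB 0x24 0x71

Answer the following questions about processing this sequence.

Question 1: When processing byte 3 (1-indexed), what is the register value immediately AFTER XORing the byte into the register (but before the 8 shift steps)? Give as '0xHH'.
Register before byte 3: 0x95
Byte 3: 0x04
0x95 XOR 0x04 = 0x91

Answer: 0x91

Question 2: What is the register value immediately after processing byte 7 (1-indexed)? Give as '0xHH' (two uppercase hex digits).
Answer: 0xFC

Derivation:
After byte 1 (0x6A): reg=0xE2
After byte 2 (0x66): reg=0x95
After byte 3 (0x04): reg=0xFE
After byte 4 (0x2A): reg=0x22
After byte 5 (0xDB): reg=0xE1
After byte 6 (0x24): reg=0x55
After byte 7 (0x71): reg=0xFC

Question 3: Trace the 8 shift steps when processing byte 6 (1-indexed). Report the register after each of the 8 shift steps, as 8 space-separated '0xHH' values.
Answer: 0x8D 0x1D 0x3A 0x74 0xE8 0xD7 0xA9 0x55

Derivation:
After byte 1 (0x6A): reg=0xE2
After byte 2 (0x66): reg=0x95
After byte 3 (0x04): reg=0xFE
After byte 4 (0x2A): reg=0x22
After byte 5 (0xDB): reg=0xE1
Register before byte 6: 0xE1
After XOR with byte 0x24: 0xC5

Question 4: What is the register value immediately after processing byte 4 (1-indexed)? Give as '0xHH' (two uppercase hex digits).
Answer: 0x22

Derivation:
After byte 1 (0x6A): reg=0xE2
After byte 2 (0x66): reg=0x95
After byte 3 (0x04): reg=0xFE
After byte 4 (0x2A): reg=0x22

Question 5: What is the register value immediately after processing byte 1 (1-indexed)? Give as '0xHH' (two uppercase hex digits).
After byte 1 (0x6A): reg=0xE2

Answer: 0xE2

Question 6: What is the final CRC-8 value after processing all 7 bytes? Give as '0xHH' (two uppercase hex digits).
Answer: 0xFC

Derivation:
After byte 1 (0x6A): reg=0xE2
After byte 2 (0x66): reg=0x95
After byte 3 (0x04): reg=0xFE
After byte 4 (0x2A): reg=0x22
After byte 5 (0xDB): reg=0xE1
After byte 6 (0x24): reg=0x55
After byte 7 (0x71): reg=0xFC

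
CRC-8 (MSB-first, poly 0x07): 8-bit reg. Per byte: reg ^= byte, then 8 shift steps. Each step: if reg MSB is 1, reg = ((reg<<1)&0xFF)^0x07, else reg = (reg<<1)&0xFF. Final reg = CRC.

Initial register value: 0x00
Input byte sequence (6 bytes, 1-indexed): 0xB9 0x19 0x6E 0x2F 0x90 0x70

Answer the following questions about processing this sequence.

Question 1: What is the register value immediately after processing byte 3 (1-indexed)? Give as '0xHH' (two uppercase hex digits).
Answer: 0x37

Derivation:
After byte 1 (0xB9): reg=0x26
After byte 2 (0x19): reg=0xBD
After byte 3 (0x6E): reg=0x37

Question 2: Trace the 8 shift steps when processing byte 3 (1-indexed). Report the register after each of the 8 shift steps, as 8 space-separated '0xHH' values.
Answer: 0xA1 0x45 0x8A 0x13 0x26 0x4C 0x98 0x37

Derivation:
After byte 1 (0xB9): reg=0x26
After byte 2 (0x19): reg=0xBD
Register before byte 3: 0xBD
After XOR with byte 0x6E: 0xD3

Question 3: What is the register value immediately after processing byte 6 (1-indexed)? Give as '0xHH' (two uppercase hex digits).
After byte 1 (0xB9): reg=0x26
After byte 2 (0x19): reg=0xBD
After byte 3 (0x6E): reg=0x37
After byte 4 (0x2F): reg=0x48
After byte 5 (0x90): reg=0x06
After byte 6 (0x70): reg=0x45

Answer: 0x45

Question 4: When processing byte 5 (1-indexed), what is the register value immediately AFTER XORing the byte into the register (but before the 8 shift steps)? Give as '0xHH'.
Answer: 0xD8

Derivation:
Register before byte 5: 0x48
Byte 5: 0x90
0x48 XOR 0x90 = 0xD8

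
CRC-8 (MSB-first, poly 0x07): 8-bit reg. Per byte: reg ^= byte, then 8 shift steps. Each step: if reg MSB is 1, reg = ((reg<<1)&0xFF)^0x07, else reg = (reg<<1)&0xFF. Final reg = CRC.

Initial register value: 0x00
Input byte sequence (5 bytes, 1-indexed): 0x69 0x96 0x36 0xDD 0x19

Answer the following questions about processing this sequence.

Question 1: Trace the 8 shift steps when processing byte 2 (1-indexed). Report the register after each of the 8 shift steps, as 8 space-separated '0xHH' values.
After byte 1 (0x69): reg=0x18
Register before byte 2: 0x18
After XOR with byte 0x96: 0x8E

Answer: 0x1B 0x36 0x6C 0xD8 0xB7 0x69 0xD2 0xA3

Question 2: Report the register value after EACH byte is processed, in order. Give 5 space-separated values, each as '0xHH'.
0x18 0xA3 0xE2 0xBD 0x75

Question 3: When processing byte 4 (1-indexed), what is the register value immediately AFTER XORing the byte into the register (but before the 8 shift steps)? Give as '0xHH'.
Register before byte 4: 0xE2
Byte 4: 0xDD
0xE2 XOR 0xDD = 0x3F

Answer: 0x3F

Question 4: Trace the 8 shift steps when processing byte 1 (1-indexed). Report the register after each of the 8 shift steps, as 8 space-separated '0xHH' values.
Answer: 0xD2 0xA3 0x41 0x82 0x03 0x06 0x0C 0x18

Derivation:
Register before byte 1: 0x00
After XOR with byte 0x69: 0x69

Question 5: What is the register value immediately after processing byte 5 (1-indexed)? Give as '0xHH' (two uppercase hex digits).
After byte 1 (0x69): reg=0x18
After byte 2 (0x96): reg=0xA3
After byte 3 (0x36): reg=0xE2
After byte 4 (0xDD): reg=0xBD
After byte 5 (0x19): reg=0x75

Answer: 0x75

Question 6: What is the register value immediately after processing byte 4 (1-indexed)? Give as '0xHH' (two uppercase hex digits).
Answer: 0xBD

Derivation:
After byte 1 (0x69): reg=0x18
After byte 2 (0x96): reg=0xA3
After byte 3 (0x36): reg=0xE2
After byte 4 (0xDD): reg=0xBD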